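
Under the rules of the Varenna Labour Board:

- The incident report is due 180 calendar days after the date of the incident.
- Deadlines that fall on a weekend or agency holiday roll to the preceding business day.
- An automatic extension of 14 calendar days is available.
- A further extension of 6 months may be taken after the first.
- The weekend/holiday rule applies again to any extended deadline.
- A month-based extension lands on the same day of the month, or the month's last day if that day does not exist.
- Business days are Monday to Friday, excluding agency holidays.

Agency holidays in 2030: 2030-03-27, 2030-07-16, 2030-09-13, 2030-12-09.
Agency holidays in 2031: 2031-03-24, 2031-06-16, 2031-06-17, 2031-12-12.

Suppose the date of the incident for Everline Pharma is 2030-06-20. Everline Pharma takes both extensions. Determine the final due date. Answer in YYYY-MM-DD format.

Trigger date 2030-06-20 + 180 calendar days = 2030-12-17.
2030-12-17 falls on a Tuesday, which is a business day, so no adjustment is needed.
With the 14-day extension, 2030-12-17 becomes 2030-12-31.
2030-12-31 (Tuesday) is already a business day.
Applying the 6 months extension: 6 months after 2030-12-31 is 2031-06-30 (day 31 does not exist in June, so the month's last day is used).
2031-06-30 is a Monday and not a listed holiday, so it stands.
So the filing is due 2031-06-30.

2031-06-30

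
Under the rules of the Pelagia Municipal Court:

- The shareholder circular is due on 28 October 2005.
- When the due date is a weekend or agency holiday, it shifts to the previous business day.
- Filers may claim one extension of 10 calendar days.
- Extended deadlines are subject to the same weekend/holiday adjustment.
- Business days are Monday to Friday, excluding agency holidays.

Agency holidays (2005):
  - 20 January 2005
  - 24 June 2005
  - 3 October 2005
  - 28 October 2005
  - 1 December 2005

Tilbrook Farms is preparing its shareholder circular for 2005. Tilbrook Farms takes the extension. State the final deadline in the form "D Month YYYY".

4 November 2005

The statutory due date is 28 October 2005.
Because 28 October 2005 is a listed holiday, the deadline becomes 27 October 2005 (Thursday).
Applying the 10-calendar-day extension: 27 October 2005 + 10 days = 6 November 2005.
6 November 2005 is a Sunday, so it moves to the preceding business day, 4 November 2005 (Friday).
Deadline: 4 November 2005.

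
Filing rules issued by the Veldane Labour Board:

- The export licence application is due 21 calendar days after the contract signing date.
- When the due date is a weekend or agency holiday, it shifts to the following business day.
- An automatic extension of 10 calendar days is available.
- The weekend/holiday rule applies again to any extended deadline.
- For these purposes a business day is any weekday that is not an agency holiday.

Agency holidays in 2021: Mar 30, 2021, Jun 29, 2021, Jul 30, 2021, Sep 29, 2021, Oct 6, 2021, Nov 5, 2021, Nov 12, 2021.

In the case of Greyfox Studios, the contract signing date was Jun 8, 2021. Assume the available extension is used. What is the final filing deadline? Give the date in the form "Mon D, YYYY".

Adding 21 calendar days to Jun 8, 2021 gives Jun 29, 2021.
Because Jun 29, 2021 is a listed holiday, the deadline becomes Jun 30, 2021 (Wednesday).
Applying the 10-calendar-day extension: Jun 30, 2021 + 10 days = Jul 10, 2021.
Because Jul 10, 2021 is a Saturday, the deadline becomes Jul 12, 2021 (Monday).
So the filing is due Jul 12, 2021.

Jul 12, 2021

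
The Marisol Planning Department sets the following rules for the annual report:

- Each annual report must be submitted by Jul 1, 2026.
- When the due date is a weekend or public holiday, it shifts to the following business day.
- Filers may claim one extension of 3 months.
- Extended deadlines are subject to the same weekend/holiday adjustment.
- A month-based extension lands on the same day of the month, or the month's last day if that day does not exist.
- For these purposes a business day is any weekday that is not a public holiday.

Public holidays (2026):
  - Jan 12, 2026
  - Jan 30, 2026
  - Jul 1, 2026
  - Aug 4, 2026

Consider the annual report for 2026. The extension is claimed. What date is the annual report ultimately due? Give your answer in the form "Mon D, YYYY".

The statutory due date is Jul 1, 2026.
Jul 1, 2026 falls on a listed holiday. Rolling to the next business day gives Jul 2, 2026, a Thursday.
Applying the 3 months extension: 3 months after Jul 2, 2026 is Oct 2, 2026.
Oct 2, 2026 is a Friday and not a listed holiday, so it stands.
The final due date is Oct 2, 2026.

Oct 2, 2026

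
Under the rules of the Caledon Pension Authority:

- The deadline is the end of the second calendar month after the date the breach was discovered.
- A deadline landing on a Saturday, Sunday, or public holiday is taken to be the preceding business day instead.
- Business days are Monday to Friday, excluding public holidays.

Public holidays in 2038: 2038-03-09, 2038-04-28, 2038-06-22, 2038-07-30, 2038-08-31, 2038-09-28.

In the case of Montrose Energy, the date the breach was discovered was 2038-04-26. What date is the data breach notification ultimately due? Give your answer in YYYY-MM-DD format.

2 months after 2038-04-26 falls in June 2038; the last day of that month is 2038-06-30.
2038-06-30 is a Wednesday and not a listed holiday, so it stands.
Deadline: 2038-06-30.

2038-06-30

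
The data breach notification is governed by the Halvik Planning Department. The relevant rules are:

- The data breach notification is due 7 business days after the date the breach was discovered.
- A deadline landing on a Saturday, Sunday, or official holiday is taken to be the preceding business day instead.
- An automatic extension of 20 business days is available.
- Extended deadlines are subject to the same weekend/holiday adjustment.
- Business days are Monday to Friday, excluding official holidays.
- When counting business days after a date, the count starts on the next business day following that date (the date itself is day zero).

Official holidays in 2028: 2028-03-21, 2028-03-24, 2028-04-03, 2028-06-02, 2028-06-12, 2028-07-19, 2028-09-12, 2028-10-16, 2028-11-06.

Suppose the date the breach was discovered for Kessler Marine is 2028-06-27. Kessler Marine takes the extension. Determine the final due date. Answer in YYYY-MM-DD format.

2028-08-04

Counting 7 business days after 2028-06-27 (skipping weekends and listed holidays) reaches 2028-07-06.
2028-07-06 (Thursday) is already a business day.
Counting 20 further business days from 2028-07-06 reaches 2028-08-04.
2028-08-04 (Friday) is already a business day.
Deadline: 2028-08-04.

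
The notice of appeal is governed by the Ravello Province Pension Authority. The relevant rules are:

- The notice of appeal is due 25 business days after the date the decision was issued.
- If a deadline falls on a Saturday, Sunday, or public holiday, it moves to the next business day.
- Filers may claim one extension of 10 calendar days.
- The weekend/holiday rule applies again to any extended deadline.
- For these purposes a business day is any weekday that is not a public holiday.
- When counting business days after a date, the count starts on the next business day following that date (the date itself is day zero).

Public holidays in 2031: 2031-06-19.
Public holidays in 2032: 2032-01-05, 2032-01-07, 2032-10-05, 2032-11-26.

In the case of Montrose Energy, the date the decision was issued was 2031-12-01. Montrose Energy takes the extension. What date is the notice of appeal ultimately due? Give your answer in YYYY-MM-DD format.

Counting 25 business days after 2031-12-01 (skipping weekends and listed holidays) reaches 2032-01-06.
2032-01-06 is a Tuesday and not a listed holiday, so it stands.
Add the 10 calendar-day extension to 2032-01-06: 2032-01-16.
Since 2032-01-16 is a Friday and not a holiday, the date is unchanged.
So the filing is due 2032-01-16.

2032-01-16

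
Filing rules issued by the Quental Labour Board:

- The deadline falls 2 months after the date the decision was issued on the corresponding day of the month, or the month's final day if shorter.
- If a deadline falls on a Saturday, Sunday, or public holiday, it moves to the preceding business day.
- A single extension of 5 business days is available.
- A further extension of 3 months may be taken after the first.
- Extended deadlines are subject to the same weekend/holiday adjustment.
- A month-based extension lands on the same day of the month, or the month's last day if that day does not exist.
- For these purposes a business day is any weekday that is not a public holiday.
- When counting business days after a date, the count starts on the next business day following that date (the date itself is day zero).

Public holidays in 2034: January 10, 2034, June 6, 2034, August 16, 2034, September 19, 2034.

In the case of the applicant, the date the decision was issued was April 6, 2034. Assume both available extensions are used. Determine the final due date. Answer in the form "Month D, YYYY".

2 months after April 6, 2034, on the same day of the month, is June 6, 2034.
June 6, 2034 falls on a listed holiday. Rolling to the preceding business day gives June 5, 2034, a Monday.
Applying the 5-business-day extension: 5 business days after June 5, 2034 is June 13, 2034.
June 13, 2034 (Tuesday) is already a business day.
Applying the 3 months extension: 3 months after June 13, 2034 is September 13, 2034.
September 13, 2034 falls on a Wednesday, which is a business day, so no adjustment is needed.
Final deadline: September 13, 2034.

September 13, 2034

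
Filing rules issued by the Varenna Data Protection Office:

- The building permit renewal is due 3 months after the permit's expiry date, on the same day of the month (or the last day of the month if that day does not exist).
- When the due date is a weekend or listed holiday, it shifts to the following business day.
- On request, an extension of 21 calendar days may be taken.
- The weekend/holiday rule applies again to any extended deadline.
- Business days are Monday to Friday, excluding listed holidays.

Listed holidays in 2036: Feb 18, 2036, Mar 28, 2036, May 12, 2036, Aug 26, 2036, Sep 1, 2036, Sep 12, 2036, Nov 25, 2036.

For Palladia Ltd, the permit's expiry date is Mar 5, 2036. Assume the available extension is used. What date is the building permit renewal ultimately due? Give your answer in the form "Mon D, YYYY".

Jun 26, 2036

3 months from Mar 5, 2036 is Jun 5, 2036.
Jun 5, 2036 falls on a Thursday, which is a business day, so no adjustment is needed.
With the 21-day extension, Jun 5, 2036 becomes Jun 26, 2036.
Jun 26, 2036 (Thursday) is already a business day.
The final due date is Jun 26, 2036.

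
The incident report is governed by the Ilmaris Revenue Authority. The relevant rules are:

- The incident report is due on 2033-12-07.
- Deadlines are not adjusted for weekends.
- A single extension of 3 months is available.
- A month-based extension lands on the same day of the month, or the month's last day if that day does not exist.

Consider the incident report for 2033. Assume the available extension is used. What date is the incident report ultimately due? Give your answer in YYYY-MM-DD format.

2034-03-07

Start from the fixed due date, 2033-12-07.
No adjustment is made for weekends or holidays, so 2033-12-07 stands.
Applying the 3 months extension: 3 months after 2033-12-07 is 2034-03-07.
2034-03-07 is a Tuesday; no weekend or holiday adjustment applies.
Deadline: 2034-03-07.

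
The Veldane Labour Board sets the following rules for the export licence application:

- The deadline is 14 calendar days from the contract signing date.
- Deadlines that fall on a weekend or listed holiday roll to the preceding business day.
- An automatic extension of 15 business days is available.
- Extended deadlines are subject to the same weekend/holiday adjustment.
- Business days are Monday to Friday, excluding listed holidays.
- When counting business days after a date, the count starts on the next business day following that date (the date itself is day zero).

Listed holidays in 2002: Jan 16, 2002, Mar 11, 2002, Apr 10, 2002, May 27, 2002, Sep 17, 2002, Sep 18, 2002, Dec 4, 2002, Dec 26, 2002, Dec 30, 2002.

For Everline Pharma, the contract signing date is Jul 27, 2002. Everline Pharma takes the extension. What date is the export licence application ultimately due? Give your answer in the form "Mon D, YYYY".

Trigger date Jul 27, 2002 + 14 calendar days = Aug 10, 2002.
Because Aug 10, 2002 is a Saturday, the deadline becomes Aug 9, 2002 (Friday).
Counting 15 further business days from Aug 9, 2002 reaches Aug 30, 2002.
Since Aug 30, 2002 is a Friday and not a holiday, the date is unchanged.
Final deadline: Aug 30, 2002.

Aug 30, 2002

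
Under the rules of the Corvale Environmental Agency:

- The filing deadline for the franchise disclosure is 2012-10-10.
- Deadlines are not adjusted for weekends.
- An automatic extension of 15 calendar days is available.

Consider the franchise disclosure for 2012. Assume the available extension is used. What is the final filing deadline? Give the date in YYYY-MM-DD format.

The stated deadline is 2012-10-10.
2012-10-10 is a Wednesday; no weekend or holiday adjustment applies.
The 15-calendar-day extension moves the deadline from 2012-10-10 to 2012-10-25.
2012-10-25 is a Thursday; no weekend or holiday adjustment applies.
So the filing is due 2012-10-25.

2012-10-25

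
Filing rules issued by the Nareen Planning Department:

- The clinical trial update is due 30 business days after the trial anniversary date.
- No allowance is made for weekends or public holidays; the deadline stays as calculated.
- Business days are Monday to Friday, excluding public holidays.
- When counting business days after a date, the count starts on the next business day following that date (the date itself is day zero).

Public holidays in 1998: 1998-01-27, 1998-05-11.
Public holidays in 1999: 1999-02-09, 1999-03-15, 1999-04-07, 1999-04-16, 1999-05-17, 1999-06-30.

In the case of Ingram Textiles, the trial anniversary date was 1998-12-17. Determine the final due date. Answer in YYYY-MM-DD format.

1999-01-28

30 business days after 1998-12-17, excluding weekends and holidays, is 1999-01-28.
1999-01-28 falls on a Thursday. The rules make no weekend/holiday allowance, so it remains 1999-01-28.
The final due date is 1999-01-28.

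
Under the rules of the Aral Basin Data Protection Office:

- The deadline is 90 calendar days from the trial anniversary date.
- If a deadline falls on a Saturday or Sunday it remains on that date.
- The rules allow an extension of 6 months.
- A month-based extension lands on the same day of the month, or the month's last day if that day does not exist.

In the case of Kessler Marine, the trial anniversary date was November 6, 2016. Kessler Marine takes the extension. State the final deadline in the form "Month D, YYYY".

Adding 90 calendar days to November 6, 2016 gives February 4, 2017.
February 4, 2017 falls on a Saturday. The rules make no weekend/holiday allowance, so it remains February 4, 2017.
The 6 months extension carries February 4, 2017 to August 4, 2017.
No adjustment is made for weekends or holidays, so August 4, 2017 stands.
The final due date is August 4, 2017.

August 4, 2017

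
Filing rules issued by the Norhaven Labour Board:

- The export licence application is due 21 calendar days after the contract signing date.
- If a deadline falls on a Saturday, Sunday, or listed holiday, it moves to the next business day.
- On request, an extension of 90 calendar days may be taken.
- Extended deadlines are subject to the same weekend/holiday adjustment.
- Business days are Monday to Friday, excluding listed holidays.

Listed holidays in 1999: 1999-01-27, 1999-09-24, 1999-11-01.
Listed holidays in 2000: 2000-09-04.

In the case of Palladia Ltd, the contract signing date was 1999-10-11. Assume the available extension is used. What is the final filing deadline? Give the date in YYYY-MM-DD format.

2000-01-31

Trigger date 1999-10-11 + 21 calendar days = 1999-11-01.
Because 1999-11-01 is a listed holiday, the deadline becomes 1999-11-02 (Tuesday).
Add the 90 calendar-day extension to 1999-11-02: 2000-01-31.
2000-01-31 falls on a Monday, which is a business day, so no adjustment is needed.
The final due date is 2000-01-31.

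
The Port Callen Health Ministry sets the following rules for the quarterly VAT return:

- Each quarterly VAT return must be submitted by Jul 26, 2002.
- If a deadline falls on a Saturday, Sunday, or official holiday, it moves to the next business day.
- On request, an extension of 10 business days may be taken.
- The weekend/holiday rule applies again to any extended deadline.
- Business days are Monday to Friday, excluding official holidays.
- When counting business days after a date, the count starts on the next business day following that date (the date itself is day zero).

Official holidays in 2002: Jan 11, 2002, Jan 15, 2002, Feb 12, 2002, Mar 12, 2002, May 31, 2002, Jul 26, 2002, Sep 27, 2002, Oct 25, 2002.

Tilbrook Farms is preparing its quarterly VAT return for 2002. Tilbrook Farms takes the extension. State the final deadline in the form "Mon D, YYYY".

Start from the fixed due date, Jul 26, 2002.
Because Jul 26, 2002 is a listed holiday, the deadline becomes Jul 29, 2002 (Monday).
Applying the 10-business-day extension: 10 business days after Jul 29, 2002 is Aug 12, 2002.
Aug 12, 2002 is a Monday and not a listed holiday, so it stands.
So the filing is due Aug 12, 2002.

Aug 12, 2002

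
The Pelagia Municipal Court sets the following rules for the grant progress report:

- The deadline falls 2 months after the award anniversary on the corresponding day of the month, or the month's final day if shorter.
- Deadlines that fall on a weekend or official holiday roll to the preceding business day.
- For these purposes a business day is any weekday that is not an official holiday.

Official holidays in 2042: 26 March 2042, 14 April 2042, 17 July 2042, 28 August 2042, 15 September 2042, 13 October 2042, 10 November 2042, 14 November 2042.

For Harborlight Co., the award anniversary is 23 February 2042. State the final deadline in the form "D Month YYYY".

2 months from 23 February 2042 is 23 April 2042.
23 April 2042 falls on a Wednesday, which is a business day, so no adjustment is needed.
So the filing is due 23 April 2042.

23 April 2042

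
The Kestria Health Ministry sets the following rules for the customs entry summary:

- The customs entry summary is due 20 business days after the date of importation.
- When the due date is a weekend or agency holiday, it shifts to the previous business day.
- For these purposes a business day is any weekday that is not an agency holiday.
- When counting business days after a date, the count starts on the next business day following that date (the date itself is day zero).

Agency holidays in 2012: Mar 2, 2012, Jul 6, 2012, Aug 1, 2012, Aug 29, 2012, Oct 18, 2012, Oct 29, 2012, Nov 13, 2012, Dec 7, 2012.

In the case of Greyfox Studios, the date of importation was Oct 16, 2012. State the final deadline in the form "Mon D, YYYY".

Starting the day after Oct 16, 2012 and counting 20 business days lands on Nov 16, 2012.
Nov 16, 2012 is a Friday and not a listed holiday, so it stands.
Final deadline: Nov 16, 2012.

Nov 16, 2012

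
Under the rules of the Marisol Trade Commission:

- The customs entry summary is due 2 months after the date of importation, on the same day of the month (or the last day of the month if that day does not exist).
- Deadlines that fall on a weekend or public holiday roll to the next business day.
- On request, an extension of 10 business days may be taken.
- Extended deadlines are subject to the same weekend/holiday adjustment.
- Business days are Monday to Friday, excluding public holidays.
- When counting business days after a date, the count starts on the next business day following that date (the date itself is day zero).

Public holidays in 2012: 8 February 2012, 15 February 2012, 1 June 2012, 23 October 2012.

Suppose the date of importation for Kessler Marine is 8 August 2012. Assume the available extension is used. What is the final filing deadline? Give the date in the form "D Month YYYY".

22 October 2012

2 months from 8 August 2012 is 8 October 2012.
8 October 2012 is a Monday and not a listed holiday, so it stands.
Applying the 10-business-day extension: 10 business days after 8 October 2012 is 22 October 2012.
22 October 2012 (Monday) is already a business day.
Final deadline: 22 October 2012.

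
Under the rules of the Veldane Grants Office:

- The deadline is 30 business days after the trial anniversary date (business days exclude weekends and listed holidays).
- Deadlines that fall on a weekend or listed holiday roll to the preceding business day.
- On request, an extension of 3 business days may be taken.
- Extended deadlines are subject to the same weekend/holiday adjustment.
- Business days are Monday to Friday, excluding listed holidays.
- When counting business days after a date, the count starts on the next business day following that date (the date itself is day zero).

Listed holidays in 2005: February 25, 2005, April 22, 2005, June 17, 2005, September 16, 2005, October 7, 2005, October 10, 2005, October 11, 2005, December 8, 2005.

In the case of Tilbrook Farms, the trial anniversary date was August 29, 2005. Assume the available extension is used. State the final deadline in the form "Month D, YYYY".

October 19, 2005

30 business days after August 29, 2005, excluding weekends and holidays, is October 14, 2005.
October 14, 2005 (Friday) is already a business day.
Counting 3 further business days from October 14, 2005 reaches October 19, 2005.
October 19, 2005 falls on a Wednesday, which is a business day, so no adjustment is needed.
Final deadline: October 19, 2005.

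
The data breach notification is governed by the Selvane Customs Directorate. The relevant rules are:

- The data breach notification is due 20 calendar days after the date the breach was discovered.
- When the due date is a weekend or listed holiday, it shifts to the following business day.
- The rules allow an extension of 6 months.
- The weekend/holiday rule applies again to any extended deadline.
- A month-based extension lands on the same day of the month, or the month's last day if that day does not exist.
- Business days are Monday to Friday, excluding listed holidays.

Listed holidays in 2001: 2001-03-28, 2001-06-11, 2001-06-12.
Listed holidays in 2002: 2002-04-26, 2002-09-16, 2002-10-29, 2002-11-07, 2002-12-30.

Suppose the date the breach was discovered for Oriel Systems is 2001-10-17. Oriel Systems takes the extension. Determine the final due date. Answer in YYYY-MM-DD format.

2002-05-06

20 calendar days after 2001-10-17 is 2001-11-06.
2001-11-06 is a Tuesday and not a listed holiday, so it stands.
Applying the 6 months extension: 6 months after 2001-11-06 is 2002-05-06.
2002-05-06 falls on a Monday, which is a business day, so no adjustment is needed.
Final deadline: 2002-05-06.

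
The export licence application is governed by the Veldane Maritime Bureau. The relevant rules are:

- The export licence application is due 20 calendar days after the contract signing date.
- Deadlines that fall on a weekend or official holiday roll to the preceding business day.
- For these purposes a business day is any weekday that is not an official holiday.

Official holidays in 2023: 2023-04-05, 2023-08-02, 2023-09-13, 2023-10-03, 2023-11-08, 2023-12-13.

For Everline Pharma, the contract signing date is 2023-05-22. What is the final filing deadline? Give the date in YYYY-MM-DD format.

2023-06-09

Adding 20 calendar days to 2023-05-22 gives 2023-06-11.
2023-06-11 is a Sunday, so it moves to the preceding business day, 2023-06-09 (Friday).
Final deadline: 2023-06-09.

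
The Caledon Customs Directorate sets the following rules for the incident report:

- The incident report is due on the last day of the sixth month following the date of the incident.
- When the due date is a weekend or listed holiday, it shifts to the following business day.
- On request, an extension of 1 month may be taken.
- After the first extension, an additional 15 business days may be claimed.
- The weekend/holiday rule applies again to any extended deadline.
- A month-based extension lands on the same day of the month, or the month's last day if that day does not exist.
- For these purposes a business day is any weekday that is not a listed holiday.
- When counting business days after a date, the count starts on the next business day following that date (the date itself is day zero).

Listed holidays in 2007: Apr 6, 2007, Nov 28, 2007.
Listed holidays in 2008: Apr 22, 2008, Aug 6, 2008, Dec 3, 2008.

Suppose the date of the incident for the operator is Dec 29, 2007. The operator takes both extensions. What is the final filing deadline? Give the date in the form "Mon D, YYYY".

Aug 21, 2008

6 months after Dec 29, 2007 is June 2008; that month ends on Jun 30, 2008.
Jun 30, 2008 is a Monday and not a listed holiday, so it stands.
Add 1 month to Jun 30, 2008: Jul 30, 2008.
Since Jul 30, 2008 is a Wednesday and not a holiday, the date is unchanged.
Applying the 15-business-day extension: 15 business days after Jul 30, 2008 is Aug 21, 2008.
Aug 21, 2008 is a Thursday and not a listed holiday, so it stands.
So the filing is due Aug 21, 2008.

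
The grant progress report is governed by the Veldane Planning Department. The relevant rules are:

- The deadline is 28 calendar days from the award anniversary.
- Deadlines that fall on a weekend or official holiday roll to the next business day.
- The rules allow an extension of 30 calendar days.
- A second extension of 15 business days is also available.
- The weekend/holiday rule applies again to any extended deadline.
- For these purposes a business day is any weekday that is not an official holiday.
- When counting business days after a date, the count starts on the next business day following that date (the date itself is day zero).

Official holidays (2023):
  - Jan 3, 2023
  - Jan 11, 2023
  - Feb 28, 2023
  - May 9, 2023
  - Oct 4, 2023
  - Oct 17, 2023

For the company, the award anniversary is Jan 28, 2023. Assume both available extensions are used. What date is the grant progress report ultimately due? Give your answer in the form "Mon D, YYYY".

Apr 19, 2023

From Jan 28, 2023, 28 calendar days later is Feb 25, 2023.
Feb 25, 2023 is a Saturday; the next business day is Feb 27, 2023 (Monday).
With the 30-day extension, Feb 27, 2023 becomes Mar 29, 2023.
Mar 29, 2023 falls on a Wednesday, which is a business day, so no adjustment is needed.
The 15-business-day extension runs from Mar 29, 2023 to Apr 19, 2023.
Apr 19, 2023 (Wednesday) is already a business day.
Final deadline: Apr 19, 2023.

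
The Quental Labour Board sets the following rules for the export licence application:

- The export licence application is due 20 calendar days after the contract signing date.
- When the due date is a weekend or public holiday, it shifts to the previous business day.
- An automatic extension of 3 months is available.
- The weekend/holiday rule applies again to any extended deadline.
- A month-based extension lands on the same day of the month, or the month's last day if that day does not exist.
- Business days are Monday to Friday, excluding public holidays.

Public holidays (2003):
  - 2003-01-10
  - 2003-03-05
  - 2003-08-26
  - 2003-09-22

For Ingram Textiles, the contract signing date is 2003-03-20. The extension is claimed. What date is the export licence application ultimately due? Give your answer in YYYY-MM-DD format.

Adding 20 calendar days to 2003-03-20 gives 2003-04-09.
2003-04-09 is a Wednesday and not a listed holiday, so it stands.
The 3 months extension carries 2003-04-09 to 2003-07-09.
2003-07-09 (Wednesday) is already a business day.
The final due date is 2003-07-09.

2003-07-09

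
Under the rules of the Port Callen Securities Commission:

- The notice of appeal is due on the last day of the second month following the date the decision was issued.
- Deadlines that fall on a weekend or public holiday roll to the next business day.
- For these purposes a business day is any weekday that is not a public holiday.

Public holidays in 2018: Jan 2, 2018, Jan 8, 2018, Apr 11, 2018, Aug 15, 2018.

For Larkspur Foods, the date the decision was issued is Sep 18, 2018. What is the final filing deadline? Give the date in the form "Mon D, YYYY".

2 months after Sep 18, 2018 falls in November 2018; the last day of that month is Nov 30, 2018.
Nov 30, 2018 (Friday) is already a business day.
Final deadline: Nov 30, 2018.

Nov 30, 2018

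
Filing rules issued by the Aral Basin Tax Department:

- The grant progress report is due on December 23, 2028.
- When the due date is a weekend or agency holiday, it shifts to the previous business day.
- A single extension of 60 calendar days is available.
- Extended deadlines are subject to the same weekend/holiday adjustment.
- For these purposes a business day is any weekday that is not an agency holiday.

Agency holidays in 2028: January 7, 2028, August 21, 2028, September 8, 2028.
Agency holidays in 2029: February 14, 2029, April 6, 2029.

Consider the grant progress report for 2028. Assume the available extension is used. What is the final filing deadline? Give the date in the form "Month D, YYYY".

February 20, 2029

Start from the fixed due date, December 23, 2028.
December 23, 2028 is a Saturday; the preceding business day is December 22, 2028 (Friday).
With the 60-day extension, December 22, 2028 becomes February 20, 2029.
February 20, 2029 (Tuesday) is already a business day.
So the filing is due February 20, 2029.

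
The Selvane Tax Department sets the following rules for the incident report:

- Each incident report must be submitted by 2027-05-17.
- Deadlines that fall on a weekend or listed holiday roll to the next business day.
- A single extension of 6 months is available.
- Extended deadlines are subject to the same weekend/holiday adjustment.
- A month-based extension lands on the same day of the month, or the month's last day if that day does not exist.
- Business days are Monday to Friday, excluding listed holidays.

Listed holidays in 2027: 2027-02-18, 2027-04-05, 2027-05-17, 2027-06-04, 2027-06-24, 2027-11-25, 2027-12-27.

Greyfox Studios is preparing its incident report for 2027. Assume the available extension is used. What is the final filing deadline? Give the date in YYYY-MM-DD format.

The stated deadline is 2027-05-17.
Because 2027-05-17 is a listed holiday, the deadline becomes 2027-05-18 (Tuesday).
Applying the 6 months extension: 6 months after 2027-05-18 is 2027-11-18.
2027-11-18 (Thursday) is already a business day.
Deadline: 2027-11-18.

2027-11-18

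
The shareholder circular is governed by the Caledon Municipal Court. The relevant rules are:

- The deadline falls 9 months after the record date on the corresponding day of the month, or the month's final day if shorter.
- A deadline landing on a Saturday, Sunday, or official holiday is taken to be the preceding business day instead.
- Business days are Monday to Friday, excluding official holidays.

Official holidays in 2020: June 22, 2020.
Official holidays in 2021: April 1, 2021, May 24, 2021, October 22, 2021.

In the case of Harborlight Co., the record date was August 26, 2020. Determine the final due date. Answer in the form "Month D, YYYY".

9 months after August 26, 2020, on the same day of the month, is May 26, 2021.
May 26, 2021 falls on a Wednesday, which is a business day, so no adjustment is needed.
So the filing is due May 26, 2021.

May 26, 2021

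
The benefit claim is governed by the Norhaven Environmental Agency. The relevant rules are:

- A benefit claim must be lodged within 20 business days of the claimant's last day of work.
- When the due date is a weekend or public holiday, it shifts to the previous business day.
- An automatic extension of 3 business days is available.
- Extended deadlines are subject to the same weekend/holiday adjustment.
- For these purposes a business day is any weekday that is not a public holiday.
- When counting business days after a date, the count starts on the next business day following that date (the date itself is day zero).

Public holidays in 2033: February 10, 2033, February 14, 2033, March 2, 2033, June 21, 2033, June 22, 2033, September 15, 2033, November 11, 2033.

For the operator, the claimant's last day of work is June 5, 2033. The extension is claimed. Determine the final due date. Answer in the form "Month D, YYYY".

July 8, 2033

Starting the day after June 5, 2033 and counting 20 business days lands on July 5, 2033.
Since July 5, 2033 is a Tuesday and not a holiday, the date is unchanged.
The 3-business-day extension runs from July 5, 2033 to July 8, 2033.
July 8, 2033 is a Friday and not a listed holiday, so it stands.
Deadline: July 8, 2033.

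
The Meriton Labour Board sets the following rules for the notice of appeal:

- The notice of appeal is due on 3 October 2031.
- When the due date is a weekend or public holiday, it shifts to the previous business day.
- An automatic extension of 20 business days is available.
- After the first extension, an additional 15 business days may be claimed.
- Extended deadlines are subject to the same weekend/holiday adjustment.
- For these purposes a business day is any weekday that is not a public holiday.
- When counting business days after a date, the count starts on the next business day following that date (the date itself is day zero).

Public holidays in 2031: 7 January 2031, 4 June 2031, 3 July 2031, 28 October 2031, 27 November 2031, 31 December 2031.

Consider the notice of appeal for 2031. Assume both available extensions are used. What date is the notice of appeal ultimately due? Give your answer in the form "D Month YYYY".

The statutory due date is 3 October 2031.
3 October 2031 falls on a Friday, which is a business day, so no adjustment is needed.
Applying the 20-business-day extension: 20 business days after 3 October 2031 is 3 November 2031.
3 November 2031 falls on a Monday, which is a business day, so no adjustment is needed.
Applying the 15-business-day extension: 15 business days after 3 November 2031 is 24 November 2031.
24 November 2031 (Monday) is already a business day.
Deadline: 24 November 2031.

24 November 2031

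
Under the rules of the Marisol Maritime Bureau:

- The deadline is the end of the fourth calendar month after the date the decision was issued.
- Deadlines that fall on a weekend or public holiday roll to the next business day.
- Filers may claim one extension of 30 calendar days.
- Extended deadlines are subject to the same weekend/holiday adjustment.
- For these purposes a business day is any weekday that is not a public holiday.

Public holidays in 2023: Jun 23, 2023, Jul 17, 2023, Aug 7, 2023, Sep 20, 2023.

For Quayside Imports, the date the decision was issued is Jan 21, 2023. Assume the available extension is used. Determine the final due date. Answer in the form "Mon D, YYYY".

Jun 30, 2023

4 months after Jan 21, 2023 is May 2023; that month ends on May 31, 2023.
Since May 31, 2023 is a Wednesday and not a holiday, the date is unchanged.
With the 30-day extension, May 31, 2023 becomes Jun 30, 2023.
Since Jun 30, 2023 is a Friday and not a holiday, the date is unchanged.
Final deadline: Jun 30, 2023.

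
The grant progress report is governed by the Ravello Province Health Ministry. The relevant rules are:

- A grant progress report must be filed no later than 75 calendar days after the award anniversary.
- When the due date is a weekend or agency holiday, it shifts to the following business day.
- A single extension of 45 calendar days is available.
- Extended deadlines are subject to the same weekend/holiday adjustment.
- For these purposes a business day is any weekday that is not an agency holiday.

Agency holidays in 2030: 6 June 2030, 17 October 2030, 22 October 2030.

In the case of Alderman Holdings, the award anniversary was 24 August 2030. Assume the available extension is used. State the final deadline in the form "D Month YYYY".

23 December 2030

Trigger date 24 August 2030 + 75 calendar days = 7 November 2030.
7 November 2030 (Thursday) is already a business day.
The 45-calendar-day extension moves the deadline from 7 November 2030 to 22 December 2030.
22 December 2030 falls on a Sunday. Rolling to the next business day gives 23 December 2030, a Monday.
So the filing is due 23 December 2030.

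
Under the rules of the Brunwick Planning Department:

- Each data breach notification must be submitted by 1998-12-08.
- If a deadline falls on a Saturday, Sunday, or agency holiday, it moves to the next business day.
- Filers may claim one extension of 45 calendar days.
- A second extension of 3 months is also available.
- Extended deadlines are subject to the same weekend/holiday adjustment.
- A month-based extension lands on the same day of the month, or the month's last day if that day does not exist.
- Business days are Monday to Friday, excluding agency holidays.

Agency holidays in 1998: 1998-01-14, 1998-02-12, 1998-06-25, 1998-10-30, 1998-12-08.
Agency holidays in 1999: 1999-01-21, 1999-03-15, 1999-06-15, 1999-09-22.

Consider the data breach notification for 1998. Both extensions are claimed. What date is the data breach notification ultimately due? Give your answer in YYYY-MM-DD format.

1999-04-26

The stated deadline is 1998-12-08.
1998-12-08 is a listed holiday, so it moves to the next business day, 1998-12-09 (Wednesday).
Applying the 45-calendar-day extension: 1998-12-09 + 45 days = 1999-01-23.
1999-01-23 is a Saturday; the next business day is 1999-01-25 (Monday).
Applying the 3 months extension: 3 months after 1999-01-25 is 1999-04-25.
1999-04-25 falls on a Sunday. Rolling to the next business day gives 1999-04-26, a Monday.
So the filing is due 1999-04-26.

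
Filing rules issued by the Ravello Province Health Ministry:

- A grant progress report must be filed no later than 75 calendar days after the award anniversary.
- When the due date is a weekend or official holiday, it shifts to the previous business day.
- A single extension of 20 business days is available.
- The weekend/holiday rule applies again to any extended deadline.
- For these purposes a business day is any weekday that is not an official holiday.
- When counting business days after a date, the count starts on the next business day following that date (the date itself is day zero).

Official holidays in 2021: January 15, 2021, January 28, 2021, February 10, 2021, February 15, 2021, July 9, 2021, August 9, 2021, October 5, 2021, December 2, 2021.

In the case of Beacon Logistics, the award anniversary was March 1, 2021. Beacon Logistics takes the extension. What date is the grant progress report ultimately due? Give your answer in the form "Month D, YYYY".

June 11, 2021

75 calendar days after March 1, 2021 is May 15, 2021.
May 15, 2021 is a Saturday; the preceding business day is May 14, 2021 (Friday).
Applying the 20-business-day extension: 20 business days after May 14, 2021 is June 11, 2021.
June 11, 2021 falls on a Friday, which is a business day, so no adjustment is needed.
The final due date is June 11, 2021.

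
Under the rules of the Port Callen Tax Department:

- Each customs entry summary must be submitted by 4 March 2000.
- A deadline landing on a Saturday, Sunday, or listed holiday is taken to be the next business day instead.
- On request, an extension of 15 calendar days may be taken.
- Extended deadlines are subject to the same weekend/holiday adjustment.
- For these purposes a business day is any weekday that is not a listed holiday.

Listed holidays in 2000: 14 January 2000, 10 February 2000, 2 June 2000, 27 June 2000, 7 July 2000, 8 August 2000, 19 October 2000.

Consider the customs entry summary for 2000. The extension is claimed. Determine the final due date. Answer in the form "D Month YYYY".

The stated deadline is 4 March 2000.
4 March 2000 is a Saturday; the next business day is 6 March 2000 (Monday).
With the 15-day extension, 6 March 2000 becomes 21 March 2000.
21 March 2000 falls on a Tuesday, which is a business day, so no adjustment is needed.
The final due date is 21 March 2000.

21 March 2000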